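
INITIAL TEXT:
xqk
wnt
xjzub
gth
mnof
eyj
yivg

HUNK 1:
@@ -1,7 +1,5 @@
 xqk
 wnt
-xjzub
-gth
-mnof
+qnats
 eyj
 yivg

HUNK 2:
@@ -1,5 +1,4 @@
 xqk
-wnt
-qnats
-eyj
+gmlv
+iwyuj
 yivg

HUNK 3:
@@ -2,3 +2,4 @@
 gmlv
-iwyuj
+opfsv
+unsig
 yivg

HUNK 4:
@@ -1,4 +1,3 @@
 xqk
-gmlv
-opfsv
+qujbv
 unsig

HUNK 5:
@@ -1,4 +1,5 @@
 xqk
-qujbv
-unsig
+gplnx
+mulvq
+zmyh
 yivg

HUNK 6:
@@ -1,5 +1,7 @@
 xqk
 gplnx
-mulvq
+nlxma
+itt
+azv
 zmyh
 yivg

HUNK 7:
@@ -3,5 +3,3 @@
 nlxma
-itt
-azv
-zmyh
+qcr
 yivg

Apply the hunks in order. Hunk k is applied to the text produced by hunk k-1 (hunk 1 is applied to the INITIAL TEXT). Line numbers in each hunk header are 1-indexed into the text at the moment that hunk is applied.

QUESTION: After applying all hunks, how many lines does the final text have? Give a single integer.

Answer: 5

Derivation:
Hunk 1: at line 1 remove [xjzub,gth,mnof] add [qnats] -> 5 lines: xqk wnt qnats eyj yivg
Hunk 2: at line 1 remove [wnt,qnats,eyj] add [gmlv,iwyuj] -> 4 lines: xqk gmlv iwyuj yivg
Hunk 3: at line 2 remove [iwyuj] add [opfsv,unsig] -> 5 lines: xqk gmlv opfsv unsig yivg
Hunk 4: at line 1 remove [gmlv,opfsv] add [qujbv] -> 4 lines: xqk qujbv unsig yivg
Hunk 5: at line 1 remove [qujbv,unsig] add [gplnx,mulvq,zmyh] -> 5 lines: xqk gplnx mulvq zmyh yivg
Hunk 6: at line 1 remove [mulvq] add [nlxma,itt,azv] -> 7 lines: xqk gplnx nlxma itt azv zmyh yivg
Hunk 7: at line 3 remove [itt,azv,zmyh] add [qcr] -> 5 lines: xqk gplnx nlxma qcr yivg
Final line count: 5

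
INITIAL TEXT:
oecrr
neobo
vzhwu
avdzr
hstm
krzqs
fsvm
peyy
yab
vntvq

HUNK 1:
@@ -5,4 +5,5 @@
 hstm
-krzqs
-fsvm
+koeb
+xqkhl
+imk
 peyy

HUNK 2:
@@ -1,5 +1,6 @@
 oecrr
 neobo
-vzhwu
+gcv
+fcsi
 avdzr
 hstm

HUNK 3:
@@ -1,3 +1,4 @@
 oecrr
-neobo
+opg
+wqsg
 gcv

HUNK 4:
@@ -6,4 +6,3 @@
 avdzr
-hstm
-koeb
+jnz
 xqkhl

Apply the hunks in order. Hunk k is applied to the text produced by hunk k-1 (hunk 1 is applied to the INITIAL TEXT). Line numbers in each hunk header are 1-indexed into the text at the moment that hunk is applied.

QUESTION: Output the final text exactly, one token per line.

Hunk 1: at line 5 remove [krzqs,fsvm] add [koeb,xqkhl,imk] -> 11 lines: oecrr neobo vzhwu avdzr hstm koeb xqkhl imk peyy yab vntvq
Hunk 2: at line 1 remove [vzhwu] add [gcv,fcsi] -> 12 lines: oecrr neobo gcv fcsi avdzr hstm koeb xqkhl imk peyy yab vntvq
Hunk 3: at line 1 remove [neobo] add [opg,wqsg] -> 13 lines: oecrr opg wqsg gcv fcsi avdzr hstm koeb xqkhl imk peyy yab vntvq
Hunk 4: at line 6 remove [hstm,koeb] add [jnz] -> 12 lines: oecrr opg wqsg gcv fcsi avdzr jnz xqkhl imk peyy yab vntvq

Answer: oecrr
opg
wqsg
gcv
fcsi
avdzr
jnz
xqkhl
imk
peyy
yab
vntvq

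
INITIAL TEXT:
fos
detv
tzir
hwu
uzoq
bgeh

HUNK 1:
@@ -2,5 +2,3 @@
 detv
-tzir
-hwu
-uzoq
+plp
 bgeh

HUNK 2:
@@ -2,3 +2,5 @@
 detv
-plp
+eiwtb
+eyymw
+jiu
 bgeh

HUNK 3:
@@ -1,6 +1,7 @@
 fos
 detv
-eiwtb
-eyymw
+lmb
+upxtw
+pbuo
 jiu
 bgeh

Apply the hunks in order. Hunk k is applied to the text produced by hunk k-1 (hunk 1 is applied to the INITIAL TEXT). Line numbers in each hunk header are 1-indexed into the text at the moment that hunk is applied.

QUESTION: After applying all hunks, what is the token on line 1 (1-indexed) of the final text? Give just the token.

Answer: fos

Derivation:
Hunk 1: at line 2 remove [tzir,hwu,uzoq] add [plp] -> 4 lines: fos detv plp bgeh
Hunk 2: at line 2 remove [plp] add [eiwtb,eyymw,jiu] -> 6 lines: fos detv eiwtb eyymw jiu bgeh
Hunk 3: at line 1 remove [eiwtb,eyymw] add [lmb,upxtw,pbuo] -> 7 lines: fos detv lmb upxtw pbuo jiu bgeh
Final line 1: fos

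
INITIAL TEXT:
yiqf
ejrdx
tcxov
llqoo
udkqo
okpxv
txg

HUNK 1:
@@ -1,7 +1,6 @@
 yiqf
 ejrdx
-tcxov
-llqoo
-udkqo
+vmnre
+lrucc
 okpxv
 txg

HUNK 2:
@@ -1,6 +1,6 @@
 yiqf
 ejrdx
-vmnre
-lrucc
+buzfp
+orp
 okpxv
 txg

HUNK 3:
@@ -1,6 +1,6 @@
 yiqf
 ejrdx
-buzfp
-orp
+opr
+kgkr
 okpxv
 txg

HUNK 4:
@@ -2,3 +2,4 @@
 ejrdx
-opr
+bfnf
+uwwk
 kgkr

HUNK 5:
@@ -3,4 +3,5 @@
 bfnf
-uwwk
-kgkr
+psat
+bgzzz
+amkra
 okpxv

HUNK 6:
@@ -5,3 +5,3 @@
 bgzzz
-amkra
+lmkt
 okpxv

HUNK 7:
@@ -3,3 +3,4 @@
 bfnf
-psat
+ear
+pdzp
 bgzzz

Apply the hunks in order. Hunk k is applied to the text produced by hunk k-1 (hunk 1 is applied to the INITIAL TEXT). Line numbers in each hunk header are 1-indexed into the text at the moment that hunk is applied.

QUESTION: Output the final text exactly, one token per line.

Answer: yiqf
ejrdx
bfnf
ear
pdzp
bgzzz
lmkt
okpxv
txg

Derivation:
Hunk 1: at line 1 remove [tcxov,llqoo,udkqo] add [vmnre,lrucc] -> 6 lines: yiqf ejrdx vmnre lrucc okpxv txg
Hunk 2: at line 1 remove [vmnre,lrucc] add [buzfp,orp] -> 6 lines: yiqf ejrdx buzfp orp okpxv txg
Hunk 3: at line 1 remove [buzfp,orp] add [opr,kgkr] -> 6 lines: yiqf ejrdx opr kgkr okpxv txg
Hunk 4: at line 2 remove [opr] add [bfnf,uwwk] -> 7 lines: yiqf ejrdx bfnf uwwk kgkr okpxv txg
Hunk 5: at line 3 remove [uwwk,kgkr] add [psat,bgzzz,amkra] -> 8 lines: yiqf ejrdx bfnf psat bgzzz amkra okpxv txg
Hunk 6: at line 5 remove [amkra] add [lmkt] -> 8 lines: yiqf ejrdx bfnf psat bgzzz lmkt okpxv txg
Hunk 7: at line 3 remove [psat] add [ear,pdzp] -> 9 lines: yiqf ejrdx bfnf ear pdzp bgzzz lmkt okpxv txg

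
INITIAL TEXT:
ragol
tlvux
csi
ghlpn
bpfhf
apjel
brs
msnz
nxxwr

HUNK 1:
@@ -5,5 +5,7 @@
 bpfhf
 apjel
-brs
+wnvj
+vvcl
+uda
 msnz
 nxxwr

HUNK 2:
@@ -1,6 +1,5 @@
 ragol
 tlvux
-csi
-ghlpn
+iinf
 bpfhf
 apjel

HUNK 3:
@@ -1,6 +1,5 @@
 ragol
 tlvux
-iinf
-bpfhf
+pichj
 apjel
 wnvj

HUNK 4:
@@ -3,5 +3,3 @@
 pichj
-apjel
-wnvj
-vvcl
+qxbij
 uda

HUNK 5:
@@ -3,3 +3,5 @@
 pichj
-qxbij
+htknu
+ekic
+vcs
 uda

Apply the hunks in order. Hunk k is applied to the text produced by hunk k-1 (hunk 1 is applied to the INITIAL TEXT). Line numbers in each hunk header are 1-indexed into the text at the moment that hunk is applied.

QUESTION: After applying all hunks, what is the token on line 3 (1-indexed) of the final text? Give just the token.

Answer: pichj

Derivation:
Hunk 1: at line 5 remove [brs] add [wnvj,vvcl,uda] -> 11 lines: ragol tlvux csi ghlpn bpfhf apjel wnvj vvcl uda msnz nxxwr
Hunk 2: at line 1 remove [csi,ghlpn] add [iinf] -> 10 lines: ragol tlvux iinf bpfhf apjel wnvj vvcl uda msnz nxxwr
Hunk 3: at line 1 remove [iinf,bpfhf] add [pichj] -> 9 lines: ragol tlvux pichj apjel wnvj vvcl uda msnz nxxwr
Hunk 4: at line 3 remove [apjel,wnvj,vvcl] add [qxbij] -> 7 lines: ragol tlvux pichj qxbij uda msnz nxxwr
Hunk 5: at line 3 remove [qxbij] add [htknu,ekic,vcs] -> 9 lines: ragol tlvux pichj htknu ekic vcs uda msnz nxxwr
Final line 3: pichj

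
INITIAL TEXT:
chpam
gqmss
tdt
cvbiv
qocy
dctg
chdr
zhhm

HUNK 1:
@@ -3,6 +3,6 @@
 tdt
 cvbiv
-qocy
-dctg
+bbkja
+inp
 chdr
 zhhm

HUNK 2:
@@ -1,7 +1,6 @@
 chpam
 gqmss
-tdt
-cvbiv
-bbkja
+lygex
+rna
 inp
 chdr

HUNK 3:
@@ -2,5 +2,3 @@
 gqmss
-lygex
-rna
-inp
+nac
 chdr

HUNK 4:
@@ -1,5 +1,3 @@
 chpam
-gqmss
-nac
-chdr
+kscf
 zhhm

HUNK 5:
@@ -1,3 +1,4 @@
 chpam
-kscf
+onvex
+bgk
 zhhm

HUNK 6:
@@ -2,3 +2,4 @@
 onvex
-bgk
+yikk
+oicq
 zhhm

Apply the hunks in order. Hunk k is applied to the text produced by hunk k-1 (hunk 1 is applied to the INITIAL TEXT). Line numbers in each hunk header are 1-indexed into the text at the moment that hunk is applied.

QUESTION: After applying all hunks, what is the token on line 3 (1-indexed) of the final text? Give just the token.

Hunk 1: at line 3 remove [qocy,dctg] add [bbkja,inp] -> 8 lines: chpam gqmss tdt cvbiv bbkja inp chdr zhhm
Hunk 2: at line 1 remove [tdt,cvbiv,bbkja] add [lygex,rna] -> 7 lines: chpam gqmss lygex rna inp chdr zhhm
Hunk 3: at line 2 remove [lygex,rna,inp] add [nac] -> 5 lines: chpam gqmss nac chdr zhhm
Hunk 4: at line 1 remove [gqmss,nac,chdr] add [kscf] -> 3 lines: chpam kscf zhhm
Hunk 5: at line 1 remove [kscf] add [onvex,bgk] -> 4 lines: chpam onvex bgk zhhm
Hunk 6: at line 2 remove [bgk] add [yikk,oicq] -> 5 lines: chpam onvex yikk oicq zhhm
Final line 3: yikk

Answer: yikk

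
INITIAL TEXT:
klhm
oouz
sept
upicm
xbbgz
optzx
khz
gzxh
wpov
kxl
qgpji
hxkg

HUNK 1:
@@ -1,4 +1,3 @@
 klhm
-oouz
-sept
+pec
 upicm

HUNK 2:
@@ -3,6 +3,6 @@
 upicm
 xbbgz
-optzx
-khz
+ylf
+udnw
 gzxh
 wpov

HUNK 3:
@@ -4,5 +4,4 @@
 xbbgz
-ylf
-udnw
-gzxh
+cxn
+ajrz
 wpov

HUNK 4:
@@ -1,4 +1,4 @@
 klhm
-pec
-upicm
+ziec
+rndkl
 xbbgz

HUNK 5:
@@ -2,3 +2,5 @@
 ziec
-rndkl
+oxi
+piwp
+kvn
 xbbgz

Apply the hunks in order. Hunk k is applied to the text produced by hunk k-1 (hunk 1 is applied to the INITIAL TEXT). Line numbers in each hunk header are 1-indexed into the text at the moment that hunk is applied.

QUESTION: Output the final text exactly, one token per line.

Hunk 1: at line 1 remove [oouz,sept] add [pec] -> 11 lines: klhm pec upicm xbbgz optzx khz gzxh wpov kxl qgpji hxkg
Hunk 2: at line 3 remove [optzx,khz] add [ylf,udnw] -> 11 lines: klhm pec upicm xbbgz ylf udnw gzxh wpov kxl qgpji hxkg
Hunk 3: at line 4 remove [ylf,udnw,gzxh] add [cxn,ajrz] -> 10 lines: klhm pec upicm xbbgz cxn ajrz wpov kxl qgpji hxkg
Hunk 4: at line 1 remove [pec,upicm] add [ziec,rndkl] -> 10 lines: klhm ziec rndkl xbbgz cxn ajrz wpov kxl qgpji hxkg
Hunk 5: at line 2 remove [rndkl] add [oxi,piwp,kvn] -> 12 lines: klhm ziec oxi piwp kvn xbbgz cxn ajrz wpov kxl qgpji hxkg

Answer: klhm
ziec
oxi
piwp
kvn
xbbgz
cxn
ajrz
wpov
kxl
qgpji
hxkg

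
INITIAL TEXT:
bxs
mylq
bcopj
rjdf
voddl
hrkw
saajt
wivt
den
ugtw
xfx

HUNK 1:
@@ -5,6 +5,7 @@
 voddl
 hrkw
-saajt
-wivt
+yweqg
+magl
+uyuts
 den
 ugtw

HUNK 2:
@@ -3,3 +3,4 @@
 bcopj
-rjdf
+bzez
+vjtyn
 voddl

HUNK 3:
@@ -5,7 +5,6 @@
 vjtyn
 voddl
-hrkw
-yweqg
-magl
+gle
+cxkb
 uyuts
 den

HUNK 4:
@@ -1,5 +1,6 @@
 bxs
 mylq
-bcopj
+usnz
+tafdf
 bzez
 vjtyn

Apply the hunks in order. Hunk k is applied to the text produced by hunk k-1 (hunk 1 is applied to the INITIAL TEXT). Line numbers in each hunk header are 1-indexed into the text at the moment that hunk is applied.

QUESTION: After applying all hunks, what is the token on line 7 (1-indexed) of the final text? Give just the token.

Answer: voddl

Derivation:
Hunk 1: at line 5 remove [saajt,wivt] add [yweqg,magl,uyuts] -> 12 lines: bxs mylq bcopj rjdf voddl hrkw yweqg magl uyuts den ugtw xfx
Hunk 2: at line 3 remove [rjdf] add [bzez,vjtyn] -> 13 lines: bxs mylq bcopj bzez vjtyn voddl hrkw yweqg magl uyuts den ugtw xfx
Hunk 3: at line 5 remove [hrkw,yweqg,magl] add [gle,cxkb] -> 12 lines: bxs mylq bcopj bzez vjtyn voddl gle cxkb uyuts den ugtw xfx
Hunk 4: at line 1 remove [bcopj] add [usnz,tafdf] -> 13 lines: bxs mylq usnz tafdf bzez vjtyn voddl gle cxkb uyuts den ugtw xfx
Final line 7: voddl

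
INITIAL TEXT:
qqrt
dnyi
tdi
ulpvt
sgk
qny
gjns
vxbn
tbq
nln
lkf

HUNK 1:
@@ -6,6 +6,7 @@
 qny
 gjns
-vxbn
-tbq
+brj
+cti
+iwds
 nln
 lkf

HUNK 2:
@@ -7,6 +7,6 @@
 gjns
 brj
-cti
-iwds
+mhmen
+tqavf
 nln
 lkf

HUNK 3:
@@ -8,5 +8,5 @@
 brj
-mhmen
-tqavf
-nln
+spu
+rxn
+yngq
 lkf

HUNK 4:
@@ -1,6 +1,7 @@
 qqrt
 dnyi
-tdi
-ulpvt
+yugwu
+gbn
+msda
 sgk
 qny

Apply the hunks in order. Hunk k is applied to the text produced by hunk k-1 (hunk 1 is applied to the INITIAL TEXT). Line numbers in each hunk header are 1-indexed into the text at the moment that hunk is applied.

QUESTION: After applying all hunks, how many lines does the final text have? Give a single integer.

Hunk 1: at line 6 remove [vxbn,tbq] add [brj,cti,iwds] -> 12 lines: qqrt dnyi tdi ulpvt sgk qny gjns brj cti iwds nln lkf
Hunk 2: at line 7 remove [cti,iwds] add [mhmen,tqavf] -> 12 lines: qqrt dnyi tdi ulpvt sgk qny gjns brj mhmen tqavf nln lkf
Hunk 3: at line 8 remove [mhmen,tqavf,nln] add [spu,rxn,yngq] -> 12 lines: qqrt dnyi tdi ulpvt sgk qny gjns brj spu rxn yngq lkf
Hunk 4: at line 1 remove [tdi,ulpvt] add [yugwu,gbn,msda] -> 13 lines: qqrt dnyi yugwu gbn msda sgk qny gjns brj spu rxn yngq lkf
Final line count: 13

Answer: 13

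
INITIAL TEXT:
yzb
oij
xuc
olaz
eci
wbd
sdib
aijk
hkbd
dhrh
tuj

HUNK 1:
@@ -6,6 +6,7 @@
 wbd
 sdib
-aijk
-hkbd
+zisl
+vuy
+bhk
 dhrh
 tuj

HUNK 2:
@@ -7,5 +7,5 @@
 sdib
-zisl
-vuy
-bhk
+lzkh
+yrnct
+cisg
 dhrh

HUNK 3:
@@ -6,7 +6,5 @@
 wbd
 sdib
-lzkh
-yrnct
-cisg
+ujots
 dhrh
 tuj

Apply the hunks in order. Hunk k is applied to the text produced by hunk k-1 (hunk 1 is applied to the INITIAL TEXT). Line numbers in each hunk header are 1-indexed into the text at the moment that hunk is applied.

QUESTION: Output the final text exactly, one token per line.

Hunk 1: at line 6 remove [aijk,hkbd] add [zisl,vuy,bhk] -> 12 lines: yzb oij xuc olaz eci wbd sdib zisl vuy bhk dhrh tuj
Hunk 2: at line 7 remove [zisl,vuy,bhk] add [lzkh,yrnct,cisg] -> 12 lines: yzb oij xuc olaz eci wbd sdib lzkh yrnct cisg dhrh tuj
Hunk 3: at line 6 remove [lzkh,yrnct,cisg] add [ujots] -> 10 lines: yzb oij xuc olaz eci wbd sdib ujots dhrh tuj

Answer: yzb
oij
xuc
olaz
eci
wbd
sdib
ujots
dhrh
tuj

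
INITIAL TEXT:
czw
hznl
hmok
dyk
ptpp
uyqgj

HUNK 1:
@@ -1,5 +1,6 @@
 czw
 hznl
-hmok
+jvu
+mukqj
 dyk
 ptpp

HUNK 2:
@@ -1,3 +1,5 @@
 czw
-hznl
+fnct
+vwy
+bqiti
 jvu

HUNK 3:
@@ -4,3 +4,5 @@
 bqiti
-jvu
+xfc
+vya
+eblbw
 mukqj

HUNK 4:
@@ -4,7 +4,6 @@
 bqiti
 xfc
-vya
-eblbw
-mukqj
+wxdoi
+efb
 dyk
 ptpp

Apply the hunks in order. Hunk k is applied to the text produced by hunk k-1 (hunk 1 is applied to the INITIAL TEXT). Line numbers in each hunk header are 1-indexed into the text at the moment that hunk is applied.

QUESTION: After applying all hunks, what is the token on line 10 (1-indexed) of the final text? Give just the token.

Hunk 1: at line 1 remove [hmok] add [jvu,mukqj] -> 7 lines: czw hznl jvu mukqj dyk ptpp uyqgj
Hunk 2: at line 1 remove [hznl] add [fnct,vwy,bqiti] -> 9 lines: czw fnct vwy bqiti jvu mukqj dyk ptpp uyqgj
Hunk 3: at line 4 remove [jvu] add [xfc,vya,eblbw] -> 11 lines: czw fnct vwy bqiti xfc vya eblbw mukqj dyk ptpp uyqgj
Hunk 4: at line 4 remove [vya,eblbw,mukqj] add [wxdoi,efb] -> 10 lines: czw fnct vwy bqiti xfc wxdoi efb dyk ptpp uyqgj
Final line 10: uyqgj

Answer: uyqgj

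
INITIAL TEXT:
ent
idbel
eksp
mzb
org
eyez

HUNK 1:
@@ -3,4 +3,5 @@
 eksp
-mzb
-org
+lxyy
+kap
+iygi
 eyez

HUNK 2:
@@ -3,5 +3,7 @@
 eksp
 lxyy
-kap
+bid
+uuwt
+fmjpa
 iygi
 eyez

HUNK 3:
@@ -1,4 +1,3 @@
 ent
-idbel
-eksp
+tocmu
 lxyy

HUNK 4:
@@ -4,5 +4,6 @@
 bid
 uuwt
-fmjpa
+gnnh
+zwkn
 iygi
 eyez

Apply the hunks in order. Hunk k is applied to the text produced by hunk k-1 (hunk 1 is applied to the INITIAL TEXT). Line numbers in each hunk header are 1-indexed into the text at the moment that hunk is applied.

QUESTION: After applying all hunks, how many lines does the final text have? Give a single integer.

Hunk 1: at line 3 remove [mzb,org] add [lxyy,kap,iygi] -> 7 lines: ent idbel eksp lxyy kap iygi eyez
Hunk 2: at line 3 remove [kap] add [bid,uuwt,fmjpa] -> 9 lines: ent idbel eksp lxyy bid uuwt fmjpa iygi eyez
Hunk 3: at line 1 remove [idbel,eksp] add [tocmu] -> 8 lines: ent tocmu lxyy bid uuwt fmjpa iygi eyez
Hunk 4: at line 4 remove [fmjpa] add [gnnh,zwkn] -> 9 lines: ent tocmu lxyy bid uuwt gnnh zwkn iygi eyez
Final line count: 9

Answer: 9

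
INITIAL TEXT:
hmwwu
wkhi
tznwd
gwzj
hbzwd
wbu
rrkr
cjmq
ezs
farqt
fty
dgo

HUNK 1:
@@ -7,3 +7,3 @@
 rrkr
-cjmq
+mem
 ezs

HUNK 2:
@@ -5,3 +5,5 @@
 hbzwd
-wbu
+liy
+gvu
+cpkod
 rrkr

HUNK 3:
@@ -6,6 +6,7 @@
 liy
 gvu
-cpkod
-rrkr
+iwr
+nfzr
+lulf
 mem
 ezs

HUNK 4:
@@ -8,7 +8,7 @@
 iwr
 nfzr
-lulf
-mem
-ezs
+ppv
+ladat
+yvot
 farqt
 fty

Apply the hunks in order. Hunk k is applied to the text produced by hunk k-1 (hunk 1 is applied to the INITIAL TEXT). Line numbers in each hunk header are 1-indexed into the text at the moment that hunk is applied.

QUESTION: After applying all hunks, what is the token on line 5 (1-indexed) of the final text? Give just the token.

Hunk 1: at line 7 remove [cjmq] add [mem] -> 12 lines: hmwwu wkhi tznwd gwzj hbzwd wbu rrkr mem ezs farqt fty dgo
Hunk 2: at line 5 remove [wbu] add [liy,gvu,cpkod] -> 14 lines: hmwwu wkhi tznwd gwzj hbzwd liy gvu cpkod rrkr mem ezs farqt fty dgo
Hunk 3: at line 6 remove [cpkod,rrkr] add [iwr,nfzr,lulf] -> 15 lines: hmwwu wkhi tznwd gwzj hbzwd liy gvu iwr nfzr lulf mem ezs farqt fty dgo
Hunk 4: at line 8 remove [lulf,mem,ezs] add [ppv,ladat,yvot] -> 15 lines: hmwwu wkhi tznwd gwzj hbzwd liy gvu iwr nfzr ppv ladat yvot farqt fty dgo
Final line 5: hbzwd

Answer: hbzwd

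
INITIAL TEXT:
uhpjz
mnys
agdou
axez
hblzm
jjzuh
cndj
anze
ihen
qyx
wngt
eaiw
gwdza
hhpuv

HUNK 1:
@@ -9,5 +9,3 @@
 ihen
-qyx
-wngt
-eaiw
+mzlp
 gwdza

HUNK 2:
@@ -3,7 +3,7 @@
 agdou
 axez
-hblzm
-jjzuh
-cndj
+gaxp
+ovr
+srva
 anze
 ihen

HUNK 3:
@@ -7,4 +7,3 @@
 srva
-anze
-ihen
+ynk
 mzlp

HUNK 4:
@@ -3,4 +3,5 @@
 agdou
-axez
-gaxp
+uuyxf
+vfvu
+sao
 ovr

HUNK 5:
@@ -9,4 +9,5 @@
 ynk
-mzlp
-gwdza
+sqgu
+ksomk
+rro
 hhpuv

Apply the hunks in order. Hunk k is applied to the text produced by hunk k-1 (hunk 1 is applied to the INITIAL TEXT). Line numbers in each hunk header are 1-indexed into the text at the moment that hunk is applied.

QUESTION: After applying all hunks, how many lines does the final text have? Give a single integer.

Hunk 1: at line 9 remove [qyx,wngt,eaiw] add [mzlp] -> 12 lines: uhpjz mnys agdou axez hblzm jjzuh cndj anze ihen mzlp gwdza hhpuv
Hunk 2: at line 3 remove [hblzm,jjzuh,cndj] add [gaxp,ovr,srva] -> 12 lines: uhpjz mnys agdou axez gaxp ovr srva anze ihen mzlp gwdza hhpuv
Hunk 3: at line 7 remove [anze,ihen] add [ynk] -> 11 lines: uhpjz mnys agdou axez gaxp ovr srva ynk mzlp gwdza hhpuv
Hunk 4: at line 3 remove [axez,gaxp] add [uuyxf,vfvu,sao] -> 12 lines: uhpjz mnys agdou uuyxf vfvu sao ovr srva ynk mzlp gwdza hhpuv
Hunk 5: at line 9 remove [mzlp,gwdza] add [sqgu,ksomk,rro] -> 13 lines: uhpjz mnys agdou uuyxf vfvu sao ovr srva ynk sqgu ksomk rro hhpuv
Final line count: 13

Answer: 13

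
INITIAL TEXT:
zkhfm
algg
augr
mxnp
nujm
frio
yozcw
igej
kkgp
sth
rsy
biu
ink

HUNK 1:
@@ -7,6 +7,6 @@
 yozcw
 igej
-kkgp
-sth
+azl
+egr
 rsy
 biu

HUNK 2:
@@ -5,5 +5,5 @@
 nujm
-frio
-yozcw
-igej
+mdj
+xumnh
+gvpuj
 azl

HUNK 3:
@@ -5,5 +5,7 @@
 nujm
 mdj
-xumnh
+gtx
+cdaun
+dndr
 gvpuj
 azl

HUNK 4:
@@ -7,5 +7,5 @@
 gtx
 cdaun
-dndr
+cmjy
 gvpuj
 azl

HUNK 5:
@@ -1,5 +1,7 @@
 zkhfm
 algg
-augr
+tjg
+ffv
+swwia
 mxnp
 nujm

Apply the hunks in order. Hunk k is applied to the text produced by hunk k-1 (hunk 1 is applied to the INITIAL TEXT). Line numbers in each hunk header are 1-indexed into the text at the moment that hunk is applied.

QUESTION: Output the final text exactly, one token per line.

Hunk 1: at line 7 remove [kkgp,sth] add [azl,egr] -> 13 lines: zkhfm algg augr mxnp nujm frio yozcw igej azl egr rsy biu ink
Hunk 2: at line 5 remove [frio,yozcw,igej] add [mdj,xumnh,gvpuj] -> 13 lines: zkhfm algg augr mxnp nujm mdj xumnh gvpuj azl egr rsy biu ink
Hunk 3: at line 5 remove [xumnh] add [gtx,cdaun,dndr] -> 15 lines: zkhfm algg augr mxnp nujm mdj gtx cdaun dndr gvpuj azl egr rsy biu ink
Hunk 4: at line 7 remove [dndr] add [cmjy] -> 15 lines: zkhfm algg augr mxnp nujm mdj gtx cdaun cmjy gvpuj azl egr rsy biu ink
Hunk 5: at line 1 remove [augr] add [tjg,ffv,swwia] -> 17 lines: zkhfm algg tjg ffv swwia mxnp nujm mdj gtx cdaun cmjy gvpuj azl egr rsy biu ink

Answer: zkhfm
algg
tjg
ffv
swwia
mxnp
nujm
mdj
gtx
cdaun
cmjy
gvpuj
azl
egr
rsy
biu
ink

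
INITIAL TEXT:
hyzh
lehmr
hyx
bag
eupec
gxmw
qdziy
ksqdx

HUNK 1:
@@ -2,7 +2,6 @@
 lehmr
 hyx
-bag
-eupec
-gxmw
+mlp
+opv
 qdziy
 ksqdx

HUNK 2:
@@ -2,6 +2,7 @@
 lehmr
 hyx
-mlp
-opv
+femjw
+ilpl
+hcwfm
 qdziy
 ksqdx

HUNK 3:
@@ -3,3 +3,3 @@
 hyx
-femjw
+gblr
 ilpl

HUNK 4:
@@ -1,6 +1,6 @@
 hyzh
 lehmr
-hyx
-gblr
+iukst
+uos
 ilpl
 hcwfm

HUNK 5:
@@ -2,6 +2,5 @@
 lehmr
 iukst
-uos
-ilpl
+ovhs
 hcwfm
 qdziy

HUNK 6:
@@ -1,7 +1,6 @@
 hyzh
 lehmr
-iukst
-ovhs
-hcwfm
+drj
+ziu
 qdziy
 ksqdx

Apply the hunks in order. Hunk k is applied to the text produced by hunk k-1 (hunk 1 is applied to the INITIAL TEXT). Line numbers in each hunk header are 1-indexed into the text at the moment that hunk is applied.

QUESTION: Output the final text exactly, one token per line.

Hunk 1: at line 2 remove [bag,eupec,gxmw] add [mlp,opv] -> 7 lines: hyzh lehmr hyx mlp opv qdziy ksqdx
Hunk 2: at line 2 remove [mlp,opv] add [femjw,ilpl,hcwfm] -> 8 lines: hyzh lehmr hyx femjw ilpl hcwfm qdziy ksqdx
Hunk 3: at line 3 remove [femjw] add [gblr] -> 8 lines: hyzh lehmr hyx gblr ilpl hcwfm qdziy ksqdx
Hunk 4: at line 1 remove [hyx,gblr] add [iukst,uos] -> 8 lines: hyzh lehmr iukst uos ilpl hcwfm qdziy ksqdx
Hunk 5: at line 2 remove [uos,ilpl] add [ovhs] -> 7 lines: hyzh lehmr iukst ovhs hcwfm qdziy ksqdx
Hunk 6: at line 1 remove [iukst,ovhs,hcwfm] add [drj,ziu] -> 6 lines: hyzh lehmr drj ziu qdziy ksqdx

Answer: hyzh
lehmr
drj
ziu
qdziy
ksqdx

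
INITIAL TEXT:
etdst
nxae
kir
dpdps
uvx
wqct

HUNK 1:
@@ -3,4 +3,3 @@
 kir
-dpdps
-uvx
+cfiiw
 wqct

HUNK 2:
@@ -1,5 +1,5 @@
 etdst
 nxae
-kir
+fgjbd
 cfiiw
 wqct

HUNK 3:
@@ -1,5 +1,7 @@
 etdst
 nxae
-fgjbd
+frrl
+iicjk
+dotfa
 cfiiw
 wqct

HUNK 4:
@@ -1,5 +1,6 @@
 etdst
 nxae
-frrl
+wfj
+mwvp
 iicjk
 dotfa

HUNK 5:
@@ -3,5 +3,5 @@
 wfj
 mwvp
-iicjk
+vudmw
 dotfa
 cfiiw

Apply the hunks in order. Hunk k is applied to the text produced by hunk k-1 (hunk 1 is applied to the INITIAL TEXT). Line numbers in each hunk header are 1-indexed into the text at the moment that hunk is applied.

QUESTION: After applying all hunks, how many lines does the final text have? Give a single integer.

Answer: 8

Derivation:
Hunk 1: at line 3 remove [dpdps,uvx] add [cfiiw] -> 5 lines: etdst nxae kir cfiiw wqct
Hunk 2: at line 1 remove [kir] add [fgjbd] -> 5 lines: etdst nxae fgjbd cfiiw wqct
Hunk 3: at line 1 remove [fgjbd] add [frrl,iicjk,dotfa] -> 7 lines: etdst nxae frrl iicjk dotfa cfiiw wqct
Hunk 4: at line 1 remove [frrl] add [wfj,mwvp] -> 8 lines: etdst nxae wfj mwvp iicjk dotfa cfiiw wqct
Hunk 5: at line 3 remove [iicjk] add [vudmw] -> 8 lines: etdst nxae wfj mwvp vudmw dotfa cfiiw wqct
Final line count: 8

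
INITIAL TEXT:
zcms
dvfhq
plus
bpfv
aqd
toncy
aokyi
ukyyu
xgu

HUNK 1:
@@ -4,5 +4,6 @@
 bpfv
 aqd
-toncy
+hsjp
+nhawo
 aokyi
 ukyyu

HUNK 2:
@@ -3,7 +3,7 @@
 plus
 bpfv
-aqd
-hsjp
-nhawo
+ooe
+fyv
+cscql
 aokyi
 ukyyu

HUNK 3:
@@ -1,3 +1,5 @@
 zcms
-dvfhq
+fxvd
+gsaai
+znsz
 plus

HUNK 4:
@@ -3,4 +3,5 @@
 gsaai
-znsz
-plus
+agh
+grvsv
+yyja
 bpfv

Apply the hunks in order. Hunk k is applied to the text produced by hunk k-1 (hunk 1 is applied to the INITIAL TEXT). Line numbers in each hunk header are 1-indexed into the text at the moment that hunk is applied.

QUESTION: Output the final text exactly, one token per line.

Answer: zcms
fxvd
gsaai
agh
grvsv
yyja
bpfv
ooe
fyv
cscql
aokyi
ukyyu
xgu

Derivation:
Hunk 1: at line 4 remove [toncy] add [hsjp,nhawo] -> 10 lines: zcms dvfhq plus bpfv aqd hsjp nhawo aokyi ukyyu xgu
Hunk 2: at line 3 remove [aqd,hsjp,nhawo] add [ooe,fyv,cscql] -> 10 lines: zcms dvfhq plus bpfv ooe fyv cscql aokyi ukyyu xgu
Hunk 3: at line 1 remove [dvfhq] add [fxvd,gsaai,znsz] -> 12 lines: zcms fxvd gsaai znsz plus bpfv ooe fyv cscql aokyi ukyyu xgu
Hunk 4: at line 3 remove [znsz,plus] add [agh,grvsv,yyja] -> 13 lines: zcms fxvd gsaai agh grvsv yyja bpfv ooe fyv cscql aokyi ukyyu xgu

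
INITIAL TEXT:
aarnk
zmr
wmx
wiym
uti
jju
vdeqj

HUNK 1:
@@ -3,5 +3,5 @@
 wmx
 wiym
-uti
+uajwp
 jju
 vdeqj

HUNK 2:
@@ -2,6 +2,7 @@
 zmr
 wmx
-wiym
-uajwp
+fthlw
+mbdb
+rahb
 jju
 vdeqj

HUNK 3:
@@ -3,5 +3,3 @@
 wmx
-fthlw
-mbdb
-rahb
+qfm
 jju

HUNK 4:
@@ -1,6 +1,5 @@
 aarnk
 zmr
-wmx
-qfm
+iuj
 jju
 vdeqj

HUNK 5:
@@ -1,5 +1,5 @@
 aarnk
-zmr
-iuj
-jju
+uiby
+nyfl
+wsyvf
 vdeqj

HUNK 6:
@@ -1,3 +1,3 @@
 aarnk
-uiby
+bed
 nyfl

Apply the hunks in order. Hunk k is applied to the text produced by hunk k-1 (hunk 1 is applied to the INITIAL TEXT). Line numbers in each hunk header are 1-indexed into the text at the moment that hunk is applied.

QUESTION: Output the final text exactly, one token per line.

Answer: aarnk
bed
nyfl
wsyvf
vdeqj

Derivation:
Hunk 1: at line 3 remove [uti] add [uajwp] -> 7 lines: aarnk zmr wmx wiym uajwp jju vdeqj
Hunk 2: at line 2 remove [wiym,uajwp] add [fthlw,mbdb,rahb] -> 8 lines: aarnk zmr wmx fthlw mbdb rahb jju vdeqj
Hunk 3: at line 3 remove [fthlw,mbdb,rahb] add [qfm] -> 6 lines: aarnk zmr wmx qfm jju vdeqj
Hunk 4: at line 1 remove [wmx,qfm] add [iuj] -> 5 lines: aarnk zmr iuj jju vdeqj
Hunk 5: at line 1 remove [zmr,iuj,jju] add [uiby,nyfl,wsyvf] -> 5 lines: aarnk uiby nyfl wsyvf vdeqj
Hunk 6: at line 1 remove [uiby] add [bed] -> 5 lines: aarnk bed nyfl wsyvf vdeqj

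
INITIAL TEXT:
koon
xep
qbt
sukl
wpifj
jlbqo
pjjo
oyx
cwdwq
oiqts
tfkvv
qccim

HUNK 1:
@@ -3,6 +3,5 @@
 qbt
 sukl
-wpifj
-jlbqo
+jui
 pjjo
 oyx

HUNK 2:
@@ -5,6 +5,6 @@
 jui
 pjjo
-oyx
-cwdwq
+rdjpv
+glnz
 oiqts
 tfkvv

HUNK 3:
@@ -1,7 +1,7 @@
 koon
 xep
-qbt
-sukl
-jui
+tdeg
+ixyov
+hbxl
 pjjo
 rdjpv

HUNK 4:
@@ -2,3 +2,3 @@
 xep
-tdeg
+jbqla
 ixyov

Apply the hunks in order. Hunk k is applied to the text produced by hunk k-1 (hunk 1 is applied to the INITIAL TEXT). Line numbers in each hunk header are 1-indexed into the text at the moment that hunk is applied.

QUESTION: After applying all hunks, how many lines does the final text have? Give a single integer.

Hunk 1: at line 3 remove [wpifj,jlbqo] add [jui] -> 11 lines: koon xep qbt sukl jui pjjo oyx cwdwq oiqts tfkvv qccim
Hunk 2: at line 5 remove [oyx,cwdwq] add [rdjpv,glnz] -> 11 lines: koon xep qbt sukl jui pjjo rdjpv glnz oiqts tfkvv qccim
Hunk 3: at line 1 remove [qbt,sukl,jui] add [tdeg,ixyov,hbxl] -> 11 lines: koon xep tdeg ixyov hbxl pjjo rdjpv glnz oiqts tfkvv qccim
Hunk 4: at line 2 remove [tdeg] add [jbqla] -> 11 lines: koon xep jbqla ixyov hbxl pjjo rdjpv glnz oiqts tfkvv qccim
Final line count: 11

Answer: 11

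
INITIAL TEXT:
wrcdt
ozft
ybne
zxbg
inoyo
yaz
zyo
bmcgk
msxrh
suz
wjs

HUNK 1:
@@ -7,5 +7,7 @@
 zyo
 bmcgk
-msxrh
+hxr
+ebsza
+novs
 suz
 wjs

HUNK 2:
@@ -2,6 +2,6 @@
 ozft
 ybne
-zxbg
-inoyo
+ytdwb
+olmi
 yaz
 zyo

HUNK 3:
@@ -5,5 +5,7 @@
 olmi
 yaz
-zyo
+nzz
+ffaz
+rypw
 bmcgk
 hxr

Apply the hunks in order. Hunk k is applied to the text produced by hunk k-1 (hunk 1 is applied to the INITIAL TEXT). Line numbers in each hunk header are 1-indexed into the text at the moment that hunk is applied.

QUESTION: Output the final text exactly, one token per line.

Hunk 1: at line 7 remove [msxrh] add [hxr,ebsza,novs] -> 13 lines: wrcdt ozft ybne zxbg inoyo yaz zyo bmcgk hxr ebsza novs suz wjs
Hunk 2: at line 2 remove [zxbg,inoyo] add [ytdwb,olmi] -> 13 lines: wrcdt ozft ybne ytdwb olmi yaz zyo bmcgk hxr ebsza novs suz wjs
Hunk 3: at line 5 remove [zyo] add [nzz,ffaz,rypw] -> 15 lines: wrcdt ozft ybne ytdwb olmi yaz nzz ffaz rypw bmcgk hxr ebsza novs suz wjs

Answer: wrcdt
ozft
ybne
ytdwb
olmi
yaz
nzz
ffaz
rypw
bmcgk
hxr
ebsza
novs
suz
wjs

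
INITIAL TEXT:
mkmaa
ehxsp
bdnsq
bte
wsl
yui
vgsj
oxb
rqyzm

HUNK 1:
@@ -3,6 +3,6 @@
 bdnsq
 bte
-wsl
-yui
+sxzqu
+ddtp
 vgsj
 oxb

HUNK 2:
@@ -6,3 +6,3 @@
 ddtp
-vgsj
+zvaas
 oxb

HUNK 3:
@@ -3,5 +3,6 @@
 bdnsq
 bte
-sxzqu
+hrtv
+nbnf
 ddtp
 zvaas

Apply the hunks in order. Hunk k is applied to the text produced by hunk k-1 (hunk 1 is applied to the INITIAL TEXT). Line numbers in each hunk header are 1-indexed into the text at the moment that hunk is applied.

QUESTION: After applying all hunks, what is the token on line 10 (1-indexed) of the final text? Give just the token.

Hunk 1: at line 3 remove [wsl,yui] add [sxzqu,ddtp] -> 9 lines: mkmaa ehxsp bdnsq bte sxzqu ddtp vgsj oxb rqyzm
Hunk 2: at line 6 remove [vgsj] add [zvaas] -> 9 lines: mkmaa ehxsp bdnsq bte sxzqu ddtp zvaas oxb rqyzm
Hunk 3: at line 3 remove [sxzqu] add [hrtv,nbnf] -> 10 lines: mkmaa ehxsp bdnsq bte hrtv nbnf ddtp zvaas oxb rqyzm
Final line 10: rqyzm

Answer: rqyzm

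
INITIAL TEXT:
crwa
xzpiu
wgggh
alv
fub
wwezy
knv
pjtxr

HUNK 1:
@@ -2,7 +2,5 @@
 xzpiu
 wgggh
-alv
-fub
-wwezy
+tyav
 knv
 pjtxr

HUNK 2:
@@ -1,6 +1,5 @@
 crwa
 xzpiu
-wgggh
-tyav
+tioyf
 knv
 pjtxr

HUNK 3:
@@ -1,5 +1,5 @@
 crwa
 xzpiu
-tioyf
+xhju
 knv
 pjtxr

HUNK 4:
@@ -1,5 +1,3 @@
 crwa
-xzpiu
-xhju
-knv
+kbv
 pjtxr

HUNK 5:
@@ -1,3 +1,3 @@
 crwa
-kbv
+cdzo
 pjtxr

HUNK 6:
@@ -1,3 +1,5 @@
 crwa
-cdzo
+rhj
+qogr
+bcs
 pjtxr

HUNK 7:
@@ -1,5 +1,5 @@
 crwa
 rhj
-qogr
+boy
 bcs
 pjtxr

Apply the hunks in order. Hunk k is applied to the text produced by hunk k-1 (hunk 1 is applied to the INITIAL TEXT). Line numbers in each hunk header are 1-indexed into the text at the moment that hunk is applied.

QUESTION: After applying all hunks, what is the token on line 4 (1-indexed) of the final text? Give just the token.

Answer: bcs

Derivation:
Hunk 1: at line 2 remove [alv,fub,wwezy] add [tyav] -> 6 lines: crwa xzpiu wgggh tyav knv pjtxr
Hunk 2: at line 1 remove [wgggh,tyav] add [tioyf] -> 5 lines: crwa xzpiu tioyf knv pjtxr
Hunk 3: at line 1 remove [tioyf] add [xhju] -> 5 lines: crwa xzpiu xhju knv pjtxr
Hunk 4: at line 1 remove [xzpiu,xhju,knv] add [kbv] -> 3 lines: crwa kbv pjtxr
Hunk 5: at line 1 remove [kbv] add [cdzo] -> 3 lines: crwa cdzo pjtxr
Hunk 6: at line 1 remove [cdzo] add [rhj,qogr,bcs] -> 5 lines: crwa rhj qogr bcs pjtxr
Hunk 7: at line 1 remove [qogr] add [boy] -> 5 lines: crwa rhj boy bcs pjtxr
Final line 4: bcs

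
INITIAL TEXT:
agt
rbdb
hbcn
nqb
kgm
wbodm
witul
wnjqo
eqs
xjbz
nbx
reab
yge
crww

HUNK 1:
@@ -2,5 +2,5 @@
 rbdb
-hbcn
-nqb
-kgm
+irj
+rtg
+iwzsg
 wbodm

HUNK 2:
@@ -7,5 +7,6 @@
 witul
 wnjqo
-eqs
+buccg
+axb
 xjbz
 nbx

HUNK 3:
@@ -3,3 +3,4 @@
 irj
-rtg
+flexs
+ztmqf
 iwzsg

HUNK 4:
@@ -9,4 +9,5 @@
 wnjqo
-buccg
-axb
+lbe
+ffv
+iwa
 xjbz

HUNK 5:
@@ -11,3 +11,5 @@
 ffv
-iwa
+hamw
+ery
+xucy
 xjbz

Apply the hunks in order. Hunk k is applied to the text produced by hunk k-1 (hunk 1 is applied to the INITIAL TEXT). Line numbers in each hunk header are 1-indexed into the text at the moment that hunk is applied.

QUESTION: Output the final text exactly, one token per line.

Hunk 1: at line 2 remove [hbcn,nqb,kgm] add [irj,rtg,iwzsg] -> 14 lines: agt rbdb irj rtg iwzsg wbodm witul wnjqo eqs xjbz nbx reab yge crww
Hunk 2: at line 7 remove [eqs] add [buccg,axb] -> 15 lines: agt rbdb irj rtg iwzsg wbodm witul wnjqo buccg axb xjbz nbx reab yge crww
Hunk 3: at line 3 remove [rtg] add [flexs,ztmqf] -> 16 lines: agt rbdb irj flexs ztmqf iwzsg wbodm witul wnjqo buccg axb xjbz nbx reab yge crww
Hunk 4: at line 9 remove [buccg,axb] add [lbe,ffv,iwa] -> 17 lines: agt rbdb irj flexs ztmqf iwzsg wbodm witul wnjqo lbe ffv iwa xjbz nbx reab yge crww
Hunk 5: at line 11 remove [iwa] add [hamw,ery,xucy] -> 19 lines: agt rbdb irj flexs ztmqf iwzsg wbodm witul wnjqo lbe ffv hamw ery xucy xjbz nbx reab yge crww

Answer: agt
rbdb
irj
flexs
ztmqf
iwzsg
wbodm
witul
wnjqo
lbe
ffv
hamw
ery
xucy
xjbz
nbx
reab
yge
crww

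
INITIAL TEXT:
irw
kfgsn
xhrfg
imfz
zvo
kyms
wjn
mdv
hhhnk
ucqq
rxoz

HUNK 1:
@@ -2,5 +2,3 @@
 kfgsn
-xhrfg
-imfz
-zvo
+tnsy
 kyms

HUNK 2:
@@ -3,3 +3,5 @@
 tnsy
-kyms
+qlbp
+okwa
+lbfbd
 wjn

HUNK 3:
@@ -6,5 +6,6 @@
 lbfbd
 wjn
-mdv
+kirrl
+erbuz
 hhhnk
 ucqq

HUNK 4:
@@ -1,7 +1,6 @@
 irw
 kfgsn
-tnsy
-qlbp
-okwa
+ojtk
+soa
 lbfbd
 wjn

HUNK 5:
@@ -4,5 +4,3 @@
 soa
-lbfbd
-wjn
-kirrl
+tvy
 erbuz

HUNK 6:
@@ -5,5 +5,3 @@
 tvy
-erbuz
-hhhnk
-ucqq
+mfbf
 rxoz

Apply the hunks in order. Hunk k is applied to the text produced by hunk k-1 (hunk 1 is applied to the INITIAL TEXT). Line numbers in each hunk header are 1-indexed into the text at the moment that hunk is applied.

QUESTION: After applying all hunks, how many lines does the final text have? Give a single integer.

Answer: 7

Derivation:
Hunk 1: at line 2 remove [xhrfg,imfz,zvo] add [tnsy] -> 9 lines: irw kfgsn tnsy kyms wjn mdv hhhnk ucqq rxoz
Hunk 2: at line 3 remove [kyms] add [qlbp,okwa,lbfbd] -> 11 lines: irw kfgsn tnsy qlbp okwa lbfbd wjn mdv hhhnk ucqq rxoz
Hunk 3: at line 6 remove [mdv] add [kirrl,erbuz] -> 12 lines: irw kfgsn tnsy qlbp okwa lbfbd wjn kirrl erbuz hhhnk ucqq rxoz
Hunk 4: at line 1 remove [tnsy,qlbp,okwa] add [ojtk,soa] -> 11 lines: irw kfgsn ojtk soa lbfbd wjn kirrl erbuz hhhnk ucqq rxoz
Hunk 5: at line 4 remove [lbfbd,wjn,kirrl] add [tvy] -> 9 lines: irw kfgsn ojtk soa tvy erbuz hhhnk ucqq rxoz
Hunk 6: at line 5 remove [erbuz,hhhnk,ucqq] add [mfbf] -> 7 lines: irw kfgsn ojtk soa tvy mfbf rxoz
Final line count: 7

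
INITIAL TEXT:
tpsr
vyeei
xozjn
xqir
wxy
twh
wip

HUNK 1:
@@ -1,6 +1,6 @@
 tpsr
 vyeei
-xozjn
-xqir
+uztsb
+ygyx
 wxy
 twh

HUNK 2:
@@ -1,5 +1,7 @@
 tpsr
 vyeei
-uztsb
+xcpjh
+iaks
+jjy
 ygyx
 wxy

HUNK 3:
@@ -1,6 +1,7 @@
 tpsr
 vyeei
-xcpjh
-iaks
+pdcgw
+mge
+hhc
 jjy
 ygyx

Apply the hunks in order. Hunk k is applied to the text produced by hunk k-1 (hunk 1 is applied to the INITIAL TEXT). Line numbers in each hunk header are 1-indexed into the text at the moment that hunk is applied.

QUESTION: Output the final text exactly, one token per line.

Hunk 1: at line 1 remove [xozjn,xqir] add [uztsb,ygyx] -> 7 lines: tpsr vyeei uztsb ygyx wxy twh wip
Hunk 2: at line 1 remove [uztsb] add [xcpjh,iaks,jjy] -> 9 lines: tpsr vyeei xcpjh iaks jjy ygyx wxy twh wip
Hunk 3: at line 1 remove [xcpjh,iaks] add [pdcgw,mge,hhc] -> 10 lines: tpsr vyeei pdcgw mge hhc jjy ygyx wxy twh wip

Answer: tpsr
vyeei
pdcgw
mge
hhc
jjy
ygyx
wxy
twh
wip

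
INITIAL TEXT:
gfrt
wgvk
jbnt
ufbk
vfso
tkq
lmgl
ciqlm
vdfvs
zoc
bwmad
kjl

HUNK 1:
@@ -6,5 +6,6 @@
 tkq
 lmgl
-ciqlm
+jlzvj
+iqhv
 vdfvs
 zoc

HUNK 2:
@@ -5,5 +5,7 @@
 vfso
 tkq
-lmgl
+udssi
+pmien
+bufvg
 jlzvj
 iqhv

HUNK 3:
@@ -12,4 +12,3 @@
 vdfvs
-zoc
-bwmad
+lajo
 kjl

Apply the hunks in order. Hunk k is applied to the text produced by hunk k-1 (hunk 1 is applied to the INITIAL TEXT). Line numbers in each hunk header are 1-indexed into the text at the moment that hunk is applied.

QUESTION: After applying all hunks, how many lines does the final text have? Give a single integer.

Answer: 14

Derivation:
Hunk 1: at line 6 remove [ciqlm] add [jlzvj,iqhv] -> 13 lines: gfrt wgvk jbnt ufbk vfso tkq lmgl jlzvj iqhv vdfvs zoc bwmad kjl
Hunk 2: at line 5 remove [lmgl] add [udssi,pmien,bufvg] -> 15 lines: gfrt wgvk jbnt ufbk vfso tkq udssi pmien bufvg jlzvj iqhv vdfvs zoc bwmad kjl
Hunk 3: at line 12 remove [zoc,bwmad] add [lajo] -> 14 lines: gfrt wgvk jbnt ufbk vfso tkq udssi pmien bufvg jlzvj iqhv vdfvs lajo kjl
Final line count: 14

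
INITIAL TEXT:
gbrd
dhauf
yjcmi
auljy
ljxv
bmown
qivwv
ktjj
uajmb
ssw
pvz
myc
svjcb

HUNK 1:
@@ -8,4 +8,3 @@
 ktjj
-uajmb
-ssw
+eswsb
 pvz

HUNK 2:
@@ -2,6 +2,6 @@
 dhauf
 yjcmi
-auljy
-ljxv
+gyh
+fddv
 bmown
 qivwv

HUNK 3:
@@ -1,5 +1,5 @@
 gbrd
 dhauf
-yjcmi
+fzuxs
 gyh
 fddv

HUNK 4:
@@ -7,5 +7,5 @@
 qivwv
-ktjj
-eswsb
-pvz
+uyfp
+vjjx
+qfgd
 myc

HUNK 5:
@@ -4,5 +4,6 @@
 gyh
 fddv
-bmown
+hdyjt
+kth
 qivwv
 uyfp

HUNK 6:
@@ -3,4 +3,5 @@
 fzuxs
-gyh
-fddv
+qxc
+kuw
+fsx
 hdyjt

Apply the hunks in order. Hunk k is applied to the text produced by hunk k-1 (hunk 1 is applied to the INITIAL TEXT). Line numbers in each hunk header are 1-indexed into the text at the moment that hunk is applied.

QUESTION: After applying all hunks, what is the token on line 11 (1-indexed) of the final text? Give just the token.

Hunk 1: at line 8 remove [uajmb,ssw] add [eswsb] -> 12 lines: gbrd dhauf yjcmi auljy ljxv bmown qivwv ktjj eswsb pvz myc svjcb
Hunk 2: at line 2 remove [auljy,ljxv] add [gyh,fddv] -> 12 lines: gbrd dhauf yjcmi gyh fddv bmown qivwv ktjj eswsb pvz myc svjcb
Hunk 3: at line 1 remove [yjcmi] add [fzuxs] -> 12 lines: gbrd dhauf fzuxs gyh fddv bmown qivwv ktjj eswsb pvz myc svjcb
Hunk 4: at line 7 remove [ktjj,eswsb,pvz] add [uyfp,vjjx,qfgd] -> 12 lines: gbrd dhauf fzuxs gyh fddv bmown qivwv uyfp vjjx qfgd myc svjcb
Hunk 5: at line 4 remove [bmown] add [hdyjt,kth] -> 13 lines: gbrd dhauf fzuxs gyh fddv hdyjt kth qivwv uyfp vjjx qfgd myc svjcb
Hunk 6: at line 3 remove [gyh,fddv] add [qxc,kuw,fsx] -> 14 lines: gbrd dhauf fzuxs qxc kuw fsx hdyjt kth qivwv uyfp vjjx qfgd myc svjcb
Final line 11: vjjx

Answer: vjjx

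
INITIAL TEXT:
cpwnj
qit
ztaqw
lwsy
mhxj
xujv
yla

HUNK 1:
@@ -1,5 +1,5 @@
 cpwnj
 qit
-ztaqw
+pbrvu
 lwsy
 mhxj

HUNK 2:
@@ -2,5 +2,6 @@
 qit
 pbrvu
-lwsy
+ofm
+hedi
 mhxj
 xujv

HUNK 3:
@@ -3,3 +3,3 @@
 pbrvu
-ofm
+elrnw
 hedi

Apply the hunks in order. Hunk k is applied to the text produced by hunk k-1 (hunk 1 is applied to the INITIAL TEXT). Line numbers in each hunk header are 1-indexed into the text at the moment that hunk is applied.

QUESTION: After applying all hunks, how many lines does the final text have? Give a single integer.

Answer: 8

Derivation:
Hunk 1: at line 1 remove [ztaqw] add [pbrvu] -> 7 lines: cpwnj qit pbrvu lwsy mhxj xujv yla
Hunk 2: at line 2 remove [lwsy] add [ofm,hedi] -> 8 lines: cpwnj qit pbrvu ofm hedi mhxj xujv yla
Hunk 3: at line 3 remove [ofm] add [elrnw] -> 8 lines: cpwnj qit pbrvu elrnw hedi mhxj xujv yla
Final line count: 8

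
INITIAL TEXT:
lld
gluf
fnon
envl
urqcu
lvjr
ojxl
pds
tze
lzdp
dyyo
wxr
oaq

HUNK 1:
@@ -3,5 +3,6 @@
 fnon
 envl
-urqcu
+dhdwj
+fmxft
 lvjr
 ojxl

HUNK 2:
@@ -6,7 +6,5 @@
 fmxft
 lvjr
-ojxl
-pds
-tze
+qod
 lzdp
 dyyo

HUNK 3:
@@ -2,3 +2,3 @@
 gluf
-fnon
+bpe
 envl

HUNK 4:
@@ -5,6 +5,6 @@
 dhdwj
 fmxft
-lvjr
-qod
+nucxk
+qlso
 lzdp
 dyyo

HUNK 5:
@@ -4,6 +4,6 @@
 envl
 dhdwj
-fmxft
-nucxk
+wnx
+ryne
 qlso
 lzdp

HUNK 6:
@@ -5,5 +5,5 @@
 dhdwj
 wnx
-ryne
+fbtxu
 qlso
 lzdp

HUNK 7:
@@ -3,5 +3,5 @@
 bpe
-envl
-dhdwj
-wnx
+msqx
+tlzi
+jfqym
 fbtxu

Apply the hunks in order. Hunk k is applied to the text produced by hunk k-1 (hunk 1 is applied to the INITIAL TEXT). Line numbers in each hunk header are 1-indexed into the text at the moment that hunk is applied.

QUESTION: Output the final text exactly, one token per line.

Answer: lld
gluf
bpe
msqx
tlzi
jfqym
fbtxu
qlso
lzdp
dyyo
wxr
oaq

Derivation:
Hunk 1: at line 3 remove [urqcu] add [dhdwj,fmxft] -> 14 lines: lld gluf fnon envl dhdwj fmxft lvjr ojxl pds tze lzdp dyyo wxr oaq
Hunk 2: at line 6 remove [ojxl,pds,tze] add [qod] -> 12 lines: lld gluf fnon envl dhdwj fmxft lvjr qod lzdp dyyo wxr oaq
Hunk 3: at line 2 remove [fnon] add [bpe] -> 12 lines: lld gluf bpe envl dhdwj fmxft lvjr qod lzdp dyyo wxr oaq
Hunk 4: at line 5 remove [lvjr,qod] add [nucxk,qlso] -> 12 lines: lld gluf bpe envl dhdwj fmxft nucxk qlso lzdp dyyo wxr oaq
Hunk 5: at line 4 remove [fmxft,nucxk] add [wnx,ryne] -> 12 lines: lld gluf bpe envl dhdwj wnx ryne qlso lzdp dyyo wxr oaq
Hunk 6: at line 5 remove [ryne] add [fbtxu] -> 12 lines: lld gluf bpe envl dhdwj wnx fbtxu qlso lzdp dyyo wxr oaq
Hunk 7: at line 3 remove [envl,dhdwj,wnx] add [msqx,tlzi,jfqym] -> 12 lines: lld gluf bpe msqx tlzi jfqym fbtxu qlso lzdp dyyo wxr oaq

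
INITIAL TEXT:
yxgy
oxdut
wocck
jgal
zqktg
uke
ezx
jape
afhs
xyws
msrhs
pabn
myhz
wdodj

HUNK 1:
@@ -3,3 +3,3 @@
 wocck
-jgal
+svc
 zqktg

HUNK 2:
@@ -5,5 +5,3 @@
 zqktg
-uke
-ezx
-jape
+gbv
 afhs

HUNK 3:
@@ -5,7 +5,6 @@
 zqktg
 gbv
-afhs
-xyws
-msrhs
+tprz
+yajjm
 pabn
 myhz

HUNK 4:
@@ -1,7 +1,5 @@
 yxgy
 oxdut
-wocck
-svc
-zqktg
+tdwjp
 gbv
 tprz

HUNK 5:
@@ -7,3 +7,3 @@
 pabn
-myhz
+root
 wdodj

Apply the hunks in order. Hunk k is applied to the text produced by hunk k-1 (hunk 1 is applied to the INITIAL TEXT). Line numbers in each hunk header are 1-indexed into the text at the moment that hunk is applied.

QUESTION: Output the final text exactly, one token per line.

Answer: yxgy
oxdut
tdwjp
gbv
tprz
yajjm
pabn
root
wdodj

Derivation:
Hunk 1: at line 3 remove [jgal] add [svc] -> 14 lines: yxgy oxdut wocck svc zqktg uke ezx jape afhs xyws msrhs pabn myhz wdodj
Hunk 2: at line 5 remove [uke,ezx,jape] add [gbv] -> 12 lines: yxgy oxdut wocck svc zqktg gbv afhs xyws msrhs pabn myhz wdodj
Hunk 3: at line 5 remove [afhs,xyws,msrhs] add [tprz,yajjm] -> 11 lines: yxgy oxdut wocck svc zqktg gbv tprz yajjm pabn myhz wdodj
Hunk 4: at line 1 remove [wocck,svc,zqktg] add [tdwjp] -> 9 lines: yxgy oxdut tdwjp gbv tprz yajjm pabn myhz wdodj
Hunk 5: at line 7 remove [myhz] add [root] -> 9 lines: yxgy oxdut tdwjp gbv tprz yajjm pabn root wdodj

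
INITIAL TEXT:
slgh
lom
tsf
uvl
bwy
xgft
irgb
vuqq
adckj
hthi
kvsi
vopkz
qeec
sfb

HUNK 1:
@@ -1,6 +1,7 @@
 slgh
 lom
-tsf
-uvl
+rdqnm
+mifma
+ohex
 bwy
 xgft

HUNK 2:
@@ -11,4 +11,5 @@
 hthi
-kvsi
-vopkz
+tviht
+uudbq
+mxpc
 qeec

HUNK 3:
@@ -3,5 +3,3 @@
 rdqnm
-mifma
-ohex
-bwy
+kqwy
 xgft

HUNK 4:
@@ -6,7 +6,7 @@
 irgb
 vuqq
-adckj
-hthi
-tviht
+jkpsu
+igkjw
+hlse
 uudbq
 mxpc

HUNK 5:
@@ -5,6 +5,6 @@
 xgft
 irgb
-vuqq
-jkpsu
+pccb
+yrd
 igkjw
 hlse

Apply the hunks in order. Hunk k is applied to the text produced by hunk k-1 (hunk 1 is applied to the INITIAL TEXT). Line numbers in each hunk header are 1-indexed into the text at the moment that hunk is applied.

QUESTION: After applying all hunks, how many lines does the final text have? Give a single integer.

Hunk 1: at line 1 remove [tsf,uvl] add [rdqnm,mifma,ohex] -> 15 lines: slgh lom rdqnm mifma ohex bwy xgft irgb vuqq adckj hthi kvsi vopkz qeec sfb
Hunk 2: at line 11 remove [kvsi,vopkz] add [tviht,uudbq,mxpc] -> 16 lines: slgh lom rdqnm mifma ohex bwy xgft irgb vuqq adckj hthi tviht uudbq mxpc qeec sfb
Hunk 3: at line 3 remove [mifma,ohex,bwy] add [kqwy] -> 14 lines: slgh lom rdqnm kqwy xgft irgb vuqq adckj hthi tviht uudbq mxpc qeec sfb
Hunk 4: at line 6 remove [adckj,hthi,tviht] add [jkpsu,igkjw,hlse] -> 14 lines: slgh lom rdqnm kqwy xgft irgb vuqq jkpsu igkjw hlse uudbq mxpc qeec sfb
Hunk 5: at line 5 remove [vuqq,jkpsu] add [pccb,yrd] -> 14 lines: slgh lom rdqnm kqwy xgft irgb pccb yrd igkjw hlse uudbq mxpc qeec sfb
Final line count: 14

Answer: 14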